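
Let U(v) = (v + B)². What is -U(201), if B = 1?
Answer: -40804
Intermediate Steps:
U(v) = (1 + v)² (U(v) = (v + 1)² = (1 + v)²)
-U(201) = -(1 + 201)² = -1*202² = -1*40804 = -40804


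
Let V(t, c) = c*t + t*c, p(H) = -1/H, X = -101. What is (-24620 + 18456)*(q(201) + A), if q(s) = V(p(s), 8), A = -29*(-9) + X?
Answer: -2957248/3 ≈ -9.8575e+5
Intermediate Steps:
A = 160 (A = -29*(-9) - 101 = 261 - 101 = 160)
V(t, c) = 2*c*t (V(t, c) = c*t + c*t = 2*c*t)
q(s) = -16/s (q(s) = 2*8*(-1/s) = -16/s)
(-24620 + 18456)*(q(201) + A) = (-24620 + 18456)*(-16/201 + 160) = -6164*(-16*1/201 + 160) = -6164*(-16/201 + 160) = -6164*32144/201 = -2957248/3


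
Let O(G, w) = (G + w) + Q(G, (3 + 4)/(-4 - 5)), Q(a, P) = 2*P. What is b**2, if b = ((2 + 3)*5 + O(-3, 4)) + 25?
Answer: 198025/81 ≈ 2444.8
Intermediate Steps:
O(G, w) = -14/9 + G + w (O(G, w) = (G + w) + 2*((3 + 4)/(-4 - 5)) = (G + w) + 2*(7/(-9)) = (G + w) + 2*(7*(-1/9)) = (G + w) + 2*(-7/9) = (G + w) - 14/9 = -14/9 + G + w)
b = 445/9 (b = ((2 + 3)*5 + (-14/9 - 3 + 4)) + 25 = (5*5 - 5/9) + 25 = (25 - 5/9) + 25 = 220/9 + 25 = 445/9 ≈ 49.444)
b**2 = (445/9)**2 = 198025/81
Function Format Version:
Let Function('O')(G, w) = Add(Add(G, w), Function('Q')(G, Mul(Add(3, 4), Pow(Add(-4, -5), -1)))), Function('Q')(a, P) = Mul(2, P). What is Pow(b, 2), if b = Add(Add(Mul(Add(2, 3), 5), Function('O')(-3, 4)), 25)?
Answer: Rational(198025, 81) ≈ 2444.8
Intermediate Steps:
Function('O')(G, w) = Add(Rational(-14, 9), G, w) (Function('O')(G, w) = Add(Add(G, w), Mul(2, Mul(Add(3, 4), Pow(Add(-4, -5), -1)))) = Add(Add(G, w), Mul(2, Mul(7, Pow(-9, -1)))) = Add(Add(G, w), Mul(2, Mul(7, Rational(-1, 9)))) = Add(Add(G, w), Mul(2, Rational(-7, 9))) = Add(Add(G, w), Rational(-14, 9)) = Add(Rational(-14, 9), G, w))
b = Rational(445, 9) (b = Add(Add(Mul(Add(2, 3), 5), Add(Rational(-14, 9), -3, 4)), 25) = Add(Add(Mul(5, 5), Rational(-5, 9)), 25) = Add(Add(25, Rational(-5, 9)), 25) = Add(Rational(220, 9), 25) = Rational(445, 9) ≈ 49.444)
Pow(b, 2) = Pow(Rational(445, 9), 2) = Rational(198025, 81)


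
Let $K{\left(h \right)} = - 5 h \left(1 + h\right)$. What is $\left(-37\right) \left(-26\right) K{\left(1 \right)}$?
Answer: $-9620$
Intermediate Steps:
$K{\left(h \right)} = - 5 h \left(1 + h\right)$
$\left(-37\right) \left(-26\right) K{\left(1 \right)} = \left(-37\right) \left(-26\right) \left(\left(-5\right) 1 \left(1 + 1\right)\right) = 962 \left(\left(-5\right) 1 \cdot 2\right) = 962 \left(-10\right) = -9620$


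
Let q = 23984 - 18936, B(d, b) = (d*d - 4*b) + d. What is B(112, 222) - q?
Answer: 6720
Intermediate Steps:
B(d, b) = d + d**2 - 4*b (B(d, b) = (d**2 - 4*b) + d = d + d**2 - 4*b)
q = 5048
B(112, 222) - q = (112 + 112**2 - 4*222) - 1*5048 = (112 + 12544 - 888) - 5048 = 11768 - 5048 = 6720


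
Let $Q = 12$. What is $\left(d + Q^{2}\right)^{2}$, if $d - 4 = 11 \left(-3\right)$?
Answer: $13225$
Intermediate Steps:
$d = -29$ ($d = 4 + 11 \left(-3\right) = 4 - 33 = -29$)
$\left(d + Q^{2}\right)^{2} = \left(-29 + 12^{2}\right)^{2} = \left(-29 + 144\right)^{2} = 115^{2} = 13225$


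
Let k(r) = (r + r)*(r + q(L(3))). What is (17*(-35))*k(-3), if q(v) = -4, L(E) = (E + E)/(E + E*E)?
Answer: -24990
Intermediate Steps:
L(E) = 2*E/(E + E**2) (L(E) = (2*E)/(E + E**2) = 2*E/(E + E**2))
k(r) = 2*r*(-4 + r) (k(r) = (r + r)*(r - 4) = (2*r)*(-4 + r) = 2*r*(-4 + r))
(17*(-35))*k(-3) = (17*(-35))*(2*(-3)*(-4 - 3)) = -1190*(-3)*(-7) = -595*42 = -24990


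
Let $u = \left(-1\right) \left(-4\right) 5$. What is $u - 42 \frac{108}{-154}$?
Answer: $\frac{544}{11} \approx 49.455$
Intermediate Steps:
$u = 20$ ($u = 4 \cdot 5 = 20$)
$u - 42 \frac{108}{-154} = 20 - 42 \frac{108}{-154} = 20 - 42 \cdot 108 \left(- \frac{1}{154}\right) = 20 - - \frac{324}{11} = 20 + \frac{324}{11} = \frac{544}{11}$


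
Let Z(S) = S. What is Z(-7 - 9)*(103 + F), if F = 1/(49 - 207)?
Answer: -130184/79 ≈ -1647.9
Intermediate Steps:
F = -1/158 (F = 1/(-158) = -1/158 ≈ -0.0063291)
Z(-7 - 9)*(103 + F) = (-7 - 9)*(103 - 1/158) = -16*16273/158 = -130184/79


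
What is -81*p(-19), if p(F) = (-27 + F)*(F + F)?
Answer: -141588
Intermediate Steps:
p(F) = 2*F*(-27 + F) (p(F) = (-27 + F)*(2*F) = 2*F*(-27 + F))
-81*p(-19) = -162*(-19)*(-27 - 19) = -162*(-19)*(-46) = -81*1748 = -141588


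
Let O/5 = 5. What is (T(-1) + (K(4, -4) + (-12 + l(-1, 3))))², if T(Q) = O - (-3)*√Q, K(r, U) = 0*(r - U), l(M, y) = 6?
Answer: 352 + 114*I ≈ 352.0 + 114.0*I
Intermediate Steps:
O = 25 (O = 5*5 = 25)
K(r, U) = 0
T(Q) = 25 + 3*√Q (T(Q) = 25 - (-3)*√Q = 25 + 3*√Q)
(T(-1) + (K(4, -4) + (-12 + l(-1, 3))))² = ((25 + 3*√(-1)) + (0 + (-12 + 6)))² = ((25 + 3*I) + (0 - 6))² = ((25 + 3*I) - 6)² = (19 + 3*I)²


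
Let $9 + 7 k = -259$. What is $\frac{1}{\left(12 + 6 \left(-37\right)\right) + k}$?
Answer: $- \frac{7}{1738} \approx -0.0040276$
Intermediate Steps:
$k = - \frac{268}{7}$ ($k = - \frac{9}{7} + \frac{1}{7} \left(-259\right) = - \frac{9}{7} - 37 = - \frac{268}{7} \approx -38.286$)
$\frac{1}{\left(12 + 6 \left(-37\right)\right) + k} = \frac{1}{\left(12 + 6 \left(-37\right)\right) - \frac{268}{7}} = \frac{1}{\left(12 - 222\right) - \frac{268}{7}} = \frac{1}{-210 - \frac{268}{7}} = \frac{1}{- \frac{1738}{7}} = - \frac{7}{1738}$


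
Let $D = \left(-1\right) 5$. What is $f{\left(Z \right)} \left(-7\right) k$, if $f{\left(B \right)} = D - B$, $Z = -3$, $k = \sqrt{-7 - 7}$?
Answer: $14 i \sqrt{14} \approx 52.383 i$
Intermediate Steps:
$k = i \sqrt{14}$ ($k = \sqrt{-14} = i \sqrt{14} \approx 3.7417 i$)
$D = -5$
$f{\left(B \right)} = -5 - B$
$f{\left(Z \right)} \left(-7\right) k = \left(-5 - -3\right) \left(-7\right) i \sqrt{14} = \left(-5 + 3\right) \left(-7\right) i \sqrt{14} = \left(-2\right) \left(-7\right) i \sqrt{14} = 14 i \sqrt{14}$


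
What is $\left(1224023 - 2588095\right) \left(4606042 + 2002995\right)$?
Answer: $-9015202318664$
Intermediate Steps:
$\left(1224023 - 2588095\right) \left(4606042 + 2002995\right) = \left(1224023 - 2588095\right) 6609037 = \left(-1364072\right) 6609037 = -9015202318664$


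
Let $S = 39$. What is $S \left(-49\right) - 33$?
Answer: $-1944$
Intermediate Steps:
$S \left(-49\right) - 33 = 39 \left(-49\right) - 33 = -1911 - 33 = -1944$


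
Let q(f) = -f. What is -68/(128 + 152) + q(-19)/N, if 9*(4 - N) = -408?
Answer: 737/5180 ≈ 0.14228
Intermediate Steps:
N = 148/3 (N = 4 - 1/9*(-408) = 4 + 136/3 = 148/3 ≈ 49.333)
-68/(128 + 152) + q(-19)/N = -68/(128 + 152) + (-1*(-19))/(148/3) = -68/280 + 19*(3/148) = -68*1/280 + 57/148 = -17/70 + 57/148 = 737/5180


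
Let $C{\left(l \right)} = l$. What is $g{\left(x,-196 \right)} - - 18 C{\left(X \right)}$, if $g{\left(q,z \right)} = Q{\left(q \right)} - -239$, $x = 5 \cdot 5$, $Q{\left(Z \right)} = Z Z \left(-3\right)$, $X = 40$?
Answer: $-916$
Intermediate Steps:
$Q{\left(Z \right)} = - 3 Z^{2}$ ($Q{\left(Z \right)} = Z^{2} \left(-3\right) = - 3 Z^{2}$)
$x = 25$
$g{\left(q,z \right)} = 239 - 3 q^{2}$ ($g{\left(q,z \right)} = - 3 q^{2} - -239 = - 3 q^{2} + 239 = 239 - 3 q^{2}$)
$g{\left(x,-196 \right)} - - 18 C{\left(X \right)} = \left(239 - 3 \cdot 25^{2}\right) - \left(-18\right) 40 = \left(239 - 1875\right) - -720 = \left(239 - 1875\right) + 720 = -1636 + 720 = -916$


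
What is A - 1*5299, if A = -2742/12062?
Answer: -31959640/6031 ≈ -5299.2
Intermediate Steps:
A = -1371/6031 (A = -2742*1/12062 = -1371/6031 ≈ -0.22733)
A - 1*5299 = -1371/6031 - 1*5299 = -1371/6031 - 5299 = -31959640/6031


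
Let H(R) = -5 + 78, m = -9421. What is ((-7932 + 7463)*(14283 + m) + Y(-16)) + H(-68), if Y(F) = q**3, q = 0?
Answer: -2280205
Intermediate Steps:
H(R) = 73
Y(F) = 0 (Y(F) = 0**3 = 0)
((-7932 + 7463)*(14283 + m) + Y(-16)) + H(-68) = ((-7932 + 7463)*(14283 - 9421) + 0) + 73 = (-469*4862 + 0) + 73 = (-2280278 + 0) + 73 = -2280278 + 73 = -2280205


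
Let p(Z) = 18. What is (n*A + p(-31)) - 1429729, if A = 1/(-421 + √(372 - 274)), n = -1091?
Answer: -253262836362/177143 + 7637*√2/177143 ≈ -1.4297e+6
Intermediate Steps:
A = 1/(-421 + 7*√2) (A = 1/(-421 + √98) = 1/(-421 + 7*√2) ≈ -0.0024325)
(n*A + p(-31)) - 1429729 = (-1091*(-421/177143 - 7*√2/177143) + 18) - 1429729 = ((459311/177143 + 7637*√2/177143) + 18) - 1429729 = (3647885/177143 + 7637*√2/177143) - 1429729 = -253262836362/177143 + 7637*√2/177143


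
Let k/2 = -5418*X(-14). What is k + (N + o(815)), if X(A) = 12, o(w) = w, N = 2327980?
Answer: 2198763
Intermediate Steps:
k = -130032 (k = 2*(-5418*12) = 2*(-65016) = -130032)
k + (N + o(815)) = -130032 + (2327980 + 815) = -130032 + 2328795 = 2198763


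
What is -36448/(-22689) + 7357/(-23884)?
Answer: 100514437/77414868 ≈ 1.2984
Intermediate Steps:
-36448/(-22689) + 7357/(-23884) = -36448*(-1/22689) + 7357*(-1/23884) = 36448/22689 - 1051/3412 = 100514437/77414868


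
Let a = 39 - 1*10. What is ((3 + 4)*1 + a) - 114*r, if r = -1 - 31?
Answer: 3684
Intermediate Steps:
r = -32
a = 29 (a = 39 - 10 = 29)
((3 + 4)*1 + a) - 114*r = ((3 + 4)*1 + 29) - 114*(-32) = (7*1 + 29) + 3648 = (7 + 29) + 3648 = 36 + 3648 = 3684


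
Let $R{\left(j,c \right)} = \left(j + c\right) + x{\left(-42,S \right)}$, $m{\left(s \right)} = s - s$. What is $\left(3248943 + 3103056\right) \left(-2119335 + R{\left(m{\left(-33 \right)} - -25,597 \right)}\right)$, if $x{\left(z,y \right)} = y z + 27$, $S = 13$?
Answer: $-13461359544768$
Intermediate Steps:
$m{\left(s \right)} = 0$
$x{\left(z,y \right)} = 27 + y z$
$R{\left(j,c \right)} = -519 + c + j$ ($R{\left(j,c \right)} = \left(j + c\right) + \left(27 + 13 \left(-42\right)\right) = \left(c + j\right) + \left(27 - 546\right) = \left(c + j\right) - 519 = -519 + c + j$)
$\left(3248943 + 3103056\right) \left(-2119335 + R{\left(m{\left(-33 \right)} - -25,597 \right)}\right) = \left(3248943 + 3103056\right) \left(-2119335 + \left(-519 + 597 + \left(0 - -25\right)\right)\right) = 6351999 \left(-2119335 + \left(-519 + 597 + \left(0 + 25\right)\right)\right) = 6351999 \left(-2119335 + \left(-519 + 597 + 25\right)\right) = 6351999 \left(-2119335 + 103\right) = 6351999 \left(-2119232\right) = -13461359544768$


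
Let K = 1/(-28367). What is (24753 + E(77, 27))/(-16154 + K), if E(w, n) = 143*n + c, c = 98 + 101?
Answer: -817338371/458240519 ≈ -1.7836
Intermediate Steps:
c = 199
K = -1/28367 ≈ -3.5252e-5
E(w, n) = 199 + 143*n (E(w, n) = 143*n + 199 = 199 + 143*n)
(24753 + E(77, 27))/(-16154 + K) = (24753 + (199 + 143*27))/(-16154 - 1/28367) = (24753 + (199 + 3861))/(-458240519/28367) = (24753 + 4060)*(-28367/458240519) = 28813*(-28367/458240519) = -817338371/458240519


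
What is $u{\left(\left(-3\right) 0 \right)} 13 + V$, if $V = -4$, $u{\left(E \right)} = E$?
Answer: $-4$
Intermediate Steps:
$u{\left(\left(-3\right) 0 \right)} 13 + V = \left(-3\right) 0 \cdot 13 - 4 = 0 \cdot 13 - 4 = 0 - 4 = -4$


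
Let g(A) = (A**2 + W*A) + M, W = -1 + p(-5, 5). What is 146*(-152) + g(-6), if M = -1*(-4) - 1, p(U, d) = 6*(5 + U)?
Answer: -22147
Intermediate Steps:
p(U, d) = 30 + 6*U
W = -1 (W = -1 + (30 + 6*(-5)) = -1 + (30 - 30) = -1 + 0 = -1)
M = 3 (M = 4 - 1 = 3)
g(A) = 3 + A**2 - A (g(A) = (A**2 - A) + 3 = 3 + A**2 - A)
146*(-152) + g(-6) = 146*(-152) + (3 + (-6)**2 - 1*(-6)) = -22192 + (3 + 36 + 6) = -22192 + 45 = -22147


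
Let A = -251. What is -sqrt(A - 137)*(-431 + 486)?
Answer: -110*I*sqrt(97) ≈ -1083.4*I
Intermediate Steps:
-sqrt(A - 137)*(-431 + 486) = -sqrt(-251 - 137)*(-431 + 486) = -sqrt(-388)*55 = -2*I*sqrt(97)*55 = -110*I*sqrt(97)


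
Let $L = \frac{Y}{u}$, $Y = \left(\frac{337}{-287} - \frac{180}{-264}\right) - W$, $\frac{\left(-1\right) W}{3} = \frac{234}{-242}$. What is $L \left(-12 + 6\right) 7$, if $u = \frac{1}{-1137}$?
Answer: $- \frac{803880603}{4961} \approx -1.6204 \cdot 10^{5}$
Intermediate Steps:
$u = - \frac{1}{1137} \approx -0.00087951$
$W = \frac{351}{121}$ ($W = - 3 \frac{234}{-242} = - 3 \cdot 234 \left(- \frac{1}{242}\right) = \left(-3\right) \left(- \frac{117}{121}\right) = \frac{351}{121} \approx 2.9008$)
$Y = - \frac{235673}{69454}$ ($Y = \left(\frac{337}{-287} - \frac{180}{-264}\right) - \frac{351}{121} = \left(337 \left(- \frac{1}{287}\right) - - \frac{15}{22}\right) - \frac{351}{121} = \left(- \frac{337}{287} + \frac{15}{22}\right) - \frac{351}{121} = - \frac{3109}{6314} - \frac{351}{121} = - \frac{235673}{69454} \approx -3.3932$)
$L = \frac{267960201}{69454}$ ($L = - \frac{235673}{69454 \left(- \frac{1}{1137}\right)} = \left(- \frac{235673}{69454}\right) \left(-1137\right) = \frac{267960201}{69454} \approx 3858.1$)
$L \left(-12 + 6\right) 7 = \frac{267960201 \left(-12 + 6\right) 7}{69454} = \frac{267960201 \left(\left(-6\right) 7\right)}{69454} = \frac{267960201}{69454} \left(-42\right) = - \frac{803880603}{4961}$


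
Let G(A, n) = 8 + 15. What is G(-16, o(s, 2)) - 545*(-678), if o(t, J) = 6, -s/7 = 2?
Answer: 369533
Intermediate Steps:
s = -14 (s = -7*2 = -14)
G(A, n) = 23
G(-16, o(s, 2)) - 545*(-678) = 23 - 545*(-678) = 23 + 369510 = 369533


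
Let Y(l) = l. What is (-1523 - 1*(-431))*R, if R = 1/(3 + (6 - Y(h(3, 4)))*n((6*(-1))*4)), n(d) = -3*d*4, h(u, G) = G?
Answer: -364/193 ≈ -1.8860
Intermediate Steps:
n(d) = -12*d
R = 1/579 (R = 1/(3 + (6 - 1*4)*(-12*6*(-1)*4)) = 1/(3 + (6 - 4)*(-(-72)*4)) = 1/(3 + 2*(-12*(-24))) = 1/(3 + 2*288) = 1/(3 + 576) = 1/579 ≈ 0.0017271)
(-1523 - 1*(-431))*R = (-1523 - 1*(-431))*(1/579) = (-1523 + 431)*(1/579) = -1092*1/579 = -364/193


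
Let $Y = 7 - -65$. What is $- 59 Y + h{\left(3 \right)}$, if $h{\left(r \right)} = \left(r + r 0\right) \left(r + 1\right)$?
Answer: $-4236$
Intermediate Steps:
$Y = 72$ ($Y = 7 + 65 = 72$)
$h{\left(r \right)} = r \left(1 + r\right)$ ($h{\left(r \right)} = \left(r + 0\right) \left(1 + r\right) = r \left(1 + r\right)$)
$- 59 Y + h{\left(3 \right)} = \left(-59\right) 72 + 3 \left(1 + 3\right) = -4248 + 3 \cdot 4 = -4248 + 12 = -4236$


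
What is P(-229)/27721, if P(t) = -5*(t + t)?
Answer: 2290/27721 ≈ 0.082609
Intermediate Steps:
P(t) = -10*t
P(-229)/27721 = -10*(-229)/27721 = 2290*(1/27721) = 2290/27721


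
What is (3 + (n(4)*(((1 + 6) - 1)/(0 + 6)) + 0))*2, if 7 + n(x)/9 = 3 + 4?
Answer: 6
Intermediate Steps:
n(x) = 0 (n(x) = -63 + 9*(3 + 4) = -63 + 9*7 = -63 + 63 = 0)
(3 + (n(4)*(((1 + 6) - 1)/(0 + 6)) + 0))*2 = (3 + (0*(((1 + 6) - 1)/(0 + 6)) + 0))*2 = (3 + (0*((7 - 1)/6) + 0))*2 = (3 + (0*(6*(1/6)) + 0))*2 = (3 + (0*1 + 0))*2 = (3 + (0 + 0))*2 = (3 + 0)*2 = 3*2 = 6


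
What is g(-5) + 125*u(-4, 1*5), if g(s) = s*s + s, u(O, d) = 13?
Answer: 1645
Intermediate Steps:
g(s) = s + s² (g(s) = s² + s = s + s²)
g(-5) + 125*u(-4, 1*5) = -5*(1 - 5) + 125*13 = -5*(-4) + 1625 = 20 + 1625 = 1645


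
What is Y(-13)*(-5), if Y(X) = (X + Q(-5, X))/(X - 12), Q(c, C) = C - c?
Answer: -21/5 ≈ -4.2000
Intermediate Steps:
Y(X) = (5 + 2*X)/(-12 + X) (Y(X) = (X + (X - 1*(-5)))/(X - 12) = (X + (X + 5))/(-12 + X) = (X + (5 + X))/(-12 + X) = (5 + 2*X)/(-12 + X))
Y(-13)*(-5) = ((5 + 2*(-13))/(-12 - 13))*(-5) = ((5 - 26)/(-25))*(-5) = -1/25*(-21)*(-5) = (21/25)*(-5) = -21/5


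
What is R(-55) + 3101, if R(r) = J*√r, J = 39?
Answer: 3101 + 39*I*√55 ≈ 3101.0 + 289.23*I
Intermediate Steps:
R(r) = 39*√r
R(-55) + 3101 = 39*√(-55) + 3101 = 39*(I*√55) + 3101 = 39*I*√55 + 3101 = 3101 + 39*I*√55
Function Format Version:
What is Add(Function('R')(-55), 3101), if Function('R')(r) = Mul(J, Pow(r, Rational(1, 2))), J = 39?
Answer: Add(3101, Mul(39, I, Pow(55, Rational(1, 2)))) ≈ Add(3101.0, Mul(289.23, I))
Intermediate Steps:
Function('R')(r) = Mul(39, Pow(r, Rational(1, 2)))
Add(Function('R')(-55), 3101) = Add(Mul(39, Pow(-55, Rational(1, 2))), 3101) = Add(Mul(39, Mul(I, Pow(55, Rational(1, 2)))), 3101) = Add(Mul(39, I, Pow(55, Rational(1, 2))), 3101) = Add(3101, Mul(39, I, Pow(55, Rational(1, 2))))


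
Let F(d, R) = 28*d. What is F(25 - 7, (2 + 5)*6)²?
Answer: 254016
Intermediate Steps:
F(25 - 7, (2 + 5)*6)² = (28*(25 - 7))² = (28*18)² = 504² = 254016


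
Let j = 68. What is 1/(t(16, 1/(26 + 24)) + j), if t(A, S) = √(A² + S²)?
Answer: 170000/10919999 - 1450*√761/10919999 ≈ 0.011905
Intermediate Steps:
1/(t(16, 1/(26 + 24)) + j) = 1/(√(16² + (1/(26 + 24))²) + 68) = 1/(√(256 + (1/50)²) + 68) = 1/(√(256 + 1/2500) + 68) = 1/(√(640001/2500) + 68) = 1/(29*√761/50 + 68) = 1/(68 + 29*√761/50)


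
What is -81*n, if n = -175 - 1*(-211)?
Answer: -2916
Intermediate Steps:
n = 36 (n = -175 + 211 = 36)
-81*n = -81*36 = -2916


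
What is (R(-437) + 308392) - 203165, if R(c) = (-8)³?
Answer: 104715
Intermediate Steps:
R(c) = -512
(R(-437) + 308392) - 203165 = (-512 + 308392) - 203165 = 307880 - 203165 = 104715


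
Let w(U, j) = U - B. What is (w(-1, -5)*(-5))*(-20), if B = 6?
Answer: -700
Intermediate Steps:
w(U, j) = -6 + U (w(U, j) = U - 1*6 = U - 6 = -6 + U)
(w(-1, -5)*(-5))*(-20) = ((-6 - 1)*(-5))*(-20) = -7*(-5)*(-20) = 35*(-20) = -700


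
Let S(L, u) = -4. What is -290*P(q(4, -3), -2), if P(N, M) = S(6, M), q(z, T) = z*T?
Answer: 1160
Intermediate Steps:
q(z, T) = T*z
P(N, M) = -4
-290*P(q(4, -3), -2) = -290*(-4) = 1160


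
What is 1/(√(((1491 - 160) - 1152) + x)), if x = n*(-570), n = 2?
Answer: -I/31 ≈ -0.032258*I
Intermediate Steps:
x = -1140 (x = 2*(-570) = -1140)
1/(√(((1491 - 160) - 1152) + x)) = 1/(√(((1491 - 160) - 1152) - 1140)) = 1/(√((1331 - 1152) - 1140)) = 1/(√(179 - 1140)) = 1/(√(-961)) = 1/(31*I) = -I/31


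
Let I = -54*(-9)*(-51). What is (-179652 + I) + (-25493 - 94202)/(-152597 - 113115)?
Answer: -54321510161/265712 ≈ -2.0444e+5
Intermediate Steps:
I = -24786 (I = 486*(-51) = -24786)
(-179652 + I) + (-25493 - 94202)/(-152597 - 113115) = (-179652 - 24786) + (-25493 - 94202)/(-152597 - 113115) = -204438 - 119695/(-265712) = -204438 - 119695*(-1/265712) = -204438 + 119695/265712 = -54321510161/265712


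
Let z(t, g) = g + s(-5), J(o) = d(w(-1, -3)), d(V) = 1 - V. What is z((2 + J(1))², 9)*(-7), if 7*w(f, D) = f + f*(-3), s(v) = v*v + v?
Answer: -203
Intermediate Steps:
s(v) = v + v² (s(v) = v² + v = v + v²)
w(f, D) = -2*f/7 (w(f, D) = (f + f*(-3))/7 = (f - 3*f)/7 = (-2*f)/7 = -2*f/7)
J(o) = 5/7 (J(o) = 1 - (-2)*(-1)/7 = 1 - 1*2/7 = 1 - 2/7 = 5/7)
z(t, g) = 20 + g (z(t, g) = g - 5*(1 - 5) = g - 5*(-4) = g + 20 = 20 + g)
z((2 + J(1))², 9)*(-7) = (20 + 9)*(-7) = 29*(-7) = -203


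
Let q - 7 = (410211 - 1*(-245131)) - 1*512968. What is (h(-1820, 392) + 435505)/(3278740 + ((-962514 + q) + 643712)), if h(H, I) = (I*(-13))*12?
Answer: 374353/3102319 ≈ 0.12067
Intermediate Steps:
q = 142381 (q = 7 + ((410211 - 1*(-245131)) - 1*512968) = 7 + ((410211 + 245131) - 512968) = 7 + (655342 - 512968) = 7 + 142374 = 142381)
h(H, I) = -156*I (h(H, I) = -13*I*12 = -156*I)
(h(-1820, 392) + 435505)/(3278740 + ((-962514 + q) + 643712)) = (-156*392 + 435505)/(3278740 + ((-962514 + 142381) + 643712)) = (-61152 + 435505)/(3278740 + (-820133 + 643712)) = 374353/(3278740 - 176421) = 374353/3102319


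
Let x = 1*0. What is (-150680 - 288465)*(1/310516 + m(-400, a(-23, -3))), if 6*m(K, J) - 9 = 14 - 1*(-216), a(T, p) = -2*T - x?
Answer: -16295206401425/931548 ≈ -1.7493e+7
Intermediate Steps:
x = 0
a(T, p) = -2*T (a(T, p) = -2*T - 1*0 = -2*T + 0 = -2*T)
m(K, J) = 239/6 (m(K, J) = 3/2 + (14 - 1*(-216))/6 = 3/2 + (14 + 216)/6 = 3/2 + (⅙)*230 = 3/2 + 115/3 = 239/6)
(-150680 - 288465)*(1/310516 + m(-400, a(-23, -3))) = (-150680 - 288465)*(1/310516 + 239/6) = -439145*(1/310516 + 239/6) = -439145*37106665/931548 = -16295206401425/931548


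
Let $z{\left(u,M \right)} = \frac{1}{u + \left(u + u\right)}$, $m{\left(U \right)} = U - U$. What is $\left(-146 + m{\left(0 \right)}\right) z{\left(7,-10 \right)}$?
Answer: $- \frac{146}{21} \approx -6.9524$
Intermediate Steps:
$m{\left(U \right)} = 0$
$z{\left(u,M \right)} = \frac{1}{3 u}$ ($z{\left(u,M \right)} = \frac{1}{u + 2 u} = \frac{1}{3 u}$)
$\left(-146 + m{\left(0 \right)}\right) z{\left(7,-10 \right)} = \left(-146 + 0\right) \frac{1}{3 \cdot 7} = - 146 \cdot \frac{1}{3} \cdot \frac{1}{7} = \left(-146\right) \frac{1}{21} = - \frac{146}{21}$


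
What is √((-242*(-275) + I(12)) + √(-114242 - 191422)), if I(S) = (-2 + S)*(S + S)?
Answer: √(66790 + 16*I*√1194) ≈ 258.44 + 1.07*I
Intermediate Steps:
I(S) = 2*S*(-2 + S) (I(S) = (-2 + S)*(2*S) = 2*S*(-2 + S))
√((-242*(-275) + I(12)) + √(-114242 - 191422)) = √((-242*(-275) + 2*12*(-2 + 12)) + √(-114242 - 191422)) = √((66550 + 2*12*10) + √(-305664)) = √((66550 + 240) + 16*I*√1194) = √(66790 + 16*I*√1194)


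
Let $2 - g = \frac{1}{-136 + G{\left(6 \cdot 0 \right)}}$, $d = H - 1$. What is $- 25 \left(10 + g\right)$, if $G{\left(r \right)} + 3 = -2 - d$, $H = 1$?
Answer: $- \frac{42325}{141} \approx -300.18$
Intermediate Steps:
$d = 0$ ($d = 1 - 1 = 0$)
$G{\left(r \right)} = -5$ ($G{\left(r \right)} = -3 - 2 = -5$)
$g = \frac{283}{141}$ ($g = 2 - \frac{1}{-136 - 5} = 2 - \frac{1}{-141} = 2 - - \frac{1}{141} = 2 + \frac{1}{141} = \frac{283}{141} \approx 2.0071$)
$- 25 \left(10 + g\right) = - 25 \left(10 + \frac{283}{141}\right) = \left(-25\right) \frac{1693}{141} = - \frac{42325}{141}$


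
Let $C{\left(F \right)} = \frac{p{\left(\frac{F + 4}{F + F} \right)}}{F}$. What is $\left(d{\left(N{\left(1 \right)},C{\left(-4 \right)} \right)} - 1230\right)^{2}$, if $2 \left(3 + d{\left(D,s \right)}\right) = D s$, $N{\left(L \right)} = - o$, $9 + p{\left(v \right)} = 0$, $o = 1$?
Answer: $\frac{97476129}{64} \approx 1.5231 \cdot 10^{6}$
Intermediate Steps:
$p{\left(v \right)} = -9$ ($p{\left(v \right)} = -9 + 0 = -9$)
$C{\left(F \right)} = - \frac{9}{F}$
$N{\left(L \right)} = -1$ ($N{\left(L \right)} = \left(-1\right) 1 = -1$)
$d{\left(D,s \right)} = -3 + \frac{D s}{2}$
$\left(d{\left(N{\left(1 \right)},C{\left(-4 \right)} \right)} - 1230\right)^{2} = \left(\left(-3 + \frac{1}{2} \left(-1\right) \left(- \frac{9}{-4}\right)\right) - 1230\right)^{2} = \left(\left(-3 + \frac{1}{2} \left(-1\right) \left(\left(-9\right) \left(- \frac{1}{4}\right)\right)\right) - 1230\right)^{2} = \left(\left(-3 + \frac{1}{2} \left(-1\right) \frac{9}{4}\right) - 1230\right)^{2} = \left(\left(-3 - \frac{9}{8}\right) - 1230\right)^{2} = \left(- \frac{33}{8} - 1230\right)^{2} = \left(- \frac{9873}{8}\right)^{2} = \frac{97476129}{64}$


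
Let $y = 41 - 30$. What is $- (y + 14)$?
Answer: $-25$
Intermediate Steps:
$y = 11$
$- (y + 14) = - (11 + 14) = \left(-1\right) 25 = -25$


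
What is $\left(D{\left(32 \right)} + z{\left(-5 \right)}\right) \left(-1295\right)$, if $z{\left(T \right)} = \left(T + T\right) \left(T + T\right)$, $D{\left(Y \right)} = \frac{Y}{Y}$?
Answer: $-130795$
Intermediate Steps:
$D{\left(Y \right)} = 1$
$z{\left(T \right)} = 4 T^{2}$ ($z{\left(T \right)} = 2 T 2 T = 4 T^{2}$)
$\left(D{\left(32 \right)} + z{\left(-5 \right)}\right) \left(-1295\right) = \left(1 + 4 \left(-5\right)^{2}\right) \left(-1295\right) = \left(1 + 4 \cdot 25\right) \left(-1295\right) = \left(1 + 100\right) \left(-1295\right) = 101 \left(-1295\right) = -130795$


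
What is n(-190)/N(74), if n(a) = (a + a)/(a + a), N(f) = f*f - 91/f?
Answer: 74/405133 ≈ 0.00018266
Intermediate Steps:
N(f) = f² - 91/f
n(a) = 1 (n(a) = (2*a)/((2*a)) = (2*a)*(1/(2*a)) = 1)
n(-190)/N(74) = 1/((-91 + 74³)/74) = 1/((-91 + 405224)/74) = 1/((1/74)*405133) = 1/(405133/74) = 1*(74/405133) = 74/405133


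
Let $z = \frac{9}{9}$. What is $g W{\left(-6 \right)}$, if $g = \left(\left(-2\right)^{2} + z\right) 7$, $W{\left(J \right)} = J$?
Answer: $-210$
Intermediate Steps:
$z = 1$ ($z = 9 \cdot \frac{1}{9} = 1$)
$g = 35$ ($g = \left(\left(-2\right)^{2} + 1\right) 7 = \left(4 + 1\right) 7 = 5 \cdot 7 = 35$)
$g W{\left(-6 \right)} = 35 \left(-6\right) = -210$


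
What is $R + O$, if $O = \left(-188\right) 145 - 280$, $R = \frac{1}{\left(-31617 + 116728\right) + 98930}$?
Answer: $- \frac{5068489139}{184041} \approx -27540.0$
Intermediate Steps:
$R = \frac{1}{184041}$ ($R = \frac{1}{85111 + 98930} = \frac{1}{184041} \approx 5.4336 \cdot 10^{-6}$)
$O = -27540$ ($O = -27260 - 280 = -27540$)
$R + O = \frac{1}{184041} - 27540 = - \frac{5068489139}{184041}$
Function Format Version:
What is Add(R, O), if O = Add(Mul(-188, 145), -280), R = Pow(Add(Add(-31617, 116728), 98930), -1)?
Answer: Rational(-5068489139, 184041) ≈ -27540.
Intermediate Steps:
R = Rational(1, 184041) (R = Pow(Add(85111, 98930), -1) = Pow(184041, -1) = Rational(1, 184041) ≈ 5.4336e-6)
O = -27540 (O = Add(-27260, -280) = -27540)
Add(R, O) = Add(Rational(1, 184041), -27540) = Rational(-5068489139, 184041)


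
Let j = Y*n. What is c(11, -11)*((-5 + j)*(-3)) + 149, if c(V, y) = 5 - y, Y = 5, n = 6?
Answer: -1051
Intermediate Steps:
j = 30 (j = 5*6 = 30)
c(11, -11)*((-5 + j)*(-3)) + 149 = (5 - 1*(-11))*((-5 + 30)*(-3)) + 149 = (5 + 11)*(25*(-3)) + 149 = 16*(-75) + 149 = -1200 + 149 = -1051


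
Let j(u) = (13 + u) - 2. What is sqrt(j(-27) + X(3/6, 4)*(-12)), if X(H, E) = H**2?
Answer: I*sqrt(19) ≈ 4.3589*I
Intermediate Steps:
j(u) = 11 + u
sqrt(j(-27) + X(3/6, 4)*(-12)) = sqrt((11 - 27) + (3/6)**2*(-12)) = sqrt(-16 + (3*(1/6))**2*(-12)) = sqrt(-16 + (1/2)**2*(-12)) = sqrt(-16 + (1/4)*(-12)) = sqrt(-16 - 3) = sqrt(-19) = I*sqrt(19)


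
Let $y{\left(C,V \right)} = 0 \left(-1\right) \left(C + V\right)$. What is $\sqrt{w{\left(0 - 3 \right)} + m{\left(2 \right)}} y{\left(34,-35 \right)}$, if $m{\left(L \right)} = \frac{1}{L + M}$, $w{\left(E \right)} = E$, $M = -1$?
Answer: $0$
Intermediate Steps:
$y{\left(C,V \right)} = 0$ ($y{\left(C,V \right)} = 0 \left(C + V\right) = 0$)
$m{\left(L \right)} = \frac{1}{-1 + L}$ ($m{\left(L \right)} = \frac{1}{L - 1} = \frac{1}{-1 + L}$)
$\sqrt{w{\left(0 - 3 \right)} + m{\left(2 \right)}} y{\left(34,-35 \right)} = \sqrt{\left(0 - 3\right) + \frac{1}{-1 + 2}} \cdot 0 = \sqrt{-3 + 1^{-1}} \cdot 0 = \sqrt{-3 + 1} \cdot 0 = \sqrt{-2} \cdot 0 = i \sqrt{2} \cdot 0 = 0$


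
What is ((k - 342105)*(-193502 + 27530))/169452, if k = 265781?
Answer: 1055637244/14121 ≈ 74757.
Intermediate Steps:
((k - 342105)*(-193502 + 27530))/169452 = ((265781 - 342105)*(-193502 + 27530))/169452 = -76324*(-165972)*(1/169452) = 12667646928*(1/169452) = 1055637244/14121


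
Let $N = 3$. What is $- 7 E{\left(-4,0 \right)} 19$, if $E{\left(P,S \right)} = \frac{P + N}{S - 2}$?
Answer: $- \frac{133}{2} \approx -66.5$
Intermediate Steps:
$E{\left(P,S \right)} = \frac{3 + P}{-2 + S}$ ($E{\left(P,S \right)} = \frac{P + 3}{S - 2} = \frac{3 + P}{-2 + S}$)
$- 7 E{\left(-4,0 \right)} 19 = - 7 \frac{3 - 4}{-2 + 0} \cdot 19 = - 7 \frac{1}{-2} \left(-1\right) 19 = - 7 \left(\left(- \frac{1}{2}\right) \left(-1\right)\right) 19 = \left(-7\right) \frac{1}{2} \cdot 19 = \left(- \frac{7}{2}\right) 19 = - \frac{133}{2}$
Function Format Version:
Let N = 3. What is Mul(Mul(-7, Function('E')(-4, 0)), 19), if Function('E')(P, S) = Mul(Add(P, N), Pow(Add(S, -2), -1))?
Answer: Rational(-133, 2) ≈ -66.500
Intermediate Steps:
Function('E')(P, S) = Mul(Pow(Add(-2, S), -1), Add(3, P)) (Function('E')(P, S) = Mul(Add(P, 3), Pow(Add(S, -2), -1)) = Mul(Add(3, P), Pow(Add(-2, S), -1)) = Mul(Pow(Add(-2, S), -1), Add(3, P)))
Mul(Mul(-7, Function('E')(-4, 0)), 19) = Mul(Mul(-7, Mul(Pow(Add(-2, 0), -1), Add(3, -4))), 19) = Mul(Mul(-7, Mul(Pow(-2, -1), -1)), 19) = Mul(Mul(-7, Mul(Rational(-1, 2), -1)), 19) = Mul(Mul(-7, Rational(1, 2)), 19) = Mul(Rational(-7, 2), 19) = Rational(-133, 2)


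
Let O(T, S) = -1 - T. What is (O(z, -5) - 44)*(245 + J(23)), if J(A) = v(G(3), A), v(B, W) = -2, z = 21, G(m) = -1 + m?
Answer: -16038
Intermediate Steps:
J(A) = -2
(O(z, -5) - 44)*(245 + J(23)) = ((-1 - 1*21) - 44)*(245 - 2) = ((-1 - 21) - 44)*243 = (-22 - 44)*243 = -66*243 = -16038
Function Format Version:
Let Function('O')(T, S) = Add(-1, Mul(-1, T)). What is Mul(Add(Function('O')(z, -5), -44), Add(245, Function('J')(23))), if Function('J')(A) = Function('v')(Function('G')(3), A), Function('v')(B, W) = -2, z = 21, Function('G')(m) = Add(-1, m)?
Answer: -16038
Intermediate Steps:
Function('J')(A) = -2
Mul(Add(Function('O')(z, -5), -44), Add(245, Function('J')(23))) = Mul(Add(Add(-1, Mul(-1, 21)), -44), Add(245, -2)) = Mul(Add(Add(-1, -21), -44), 243) = Mul(Add(-22, -44), 243) = Mul(-66, 243) = -16038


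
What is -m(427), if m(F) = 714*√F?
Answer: -714*√427 ≈ -14754.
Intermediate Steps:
-m(427) = -714*√427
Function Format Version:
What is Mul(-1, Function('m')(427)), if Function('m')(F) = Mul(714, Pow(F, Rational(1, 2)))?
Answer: Mul(-714, Pow(427, Rational(1, 2))) ≈ -14754.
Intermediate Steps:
Mul(-1, Function('m')(427)) = Mul(-1, Mul(714, Pow(427, Rational(1, 2)))) = Mul(-714, Pow(427, Rational(1, 2)))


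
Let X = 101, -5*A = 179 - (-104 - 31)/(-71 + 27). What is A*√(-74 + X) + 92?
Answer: 92 - 23223*√3/220 ≈ -90.834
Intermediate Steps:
A = -7741/220 (A = -(179 - (-104 - 31)/(-71 + 27))/5 = -(179 - (-135)/(-44))/5 = -(179 - (-135)*(-1)/44)/5 = -(179 - 1*135/44)/5 = -(179 - 135/44)/5 = -⅕*7741/44 = -7741/220 ≈ -35.186)
A*√(-74 + X) + 92 = -7741*√(-74 + 101)/220 + 92 = -23223*√3/220 + 92 = 92 - 23223*√3/220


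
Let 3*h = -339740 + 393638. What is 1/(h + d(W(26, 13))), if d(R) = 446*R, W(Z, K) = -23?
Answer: 1/7708 ≈ 0.00012974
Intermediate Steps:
h = 17966 (h = (-339740 + 393638)/3 = (⅓)*53898 = 17966)
1/(h + d(W(26, 13))) = 1/(17966 + 446*(-23)) = 1/(17966 - 10258) = 1/7708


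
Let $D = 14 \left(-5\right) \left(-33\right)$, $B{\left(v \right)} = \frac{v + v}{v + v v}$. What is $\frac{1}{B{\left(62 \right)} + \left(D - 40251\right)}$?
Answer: $- \frac{63}{2390281} \approx -2.6357 \cdot 10^{-5}$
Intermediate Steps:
$B{\left(v \right)} = \frac{2 v}{v + v^{2}}$
$D = 2310$ ($D = \left(-70\right) \left(-33\right) = 2310$)
$\frac{1}{B{\left(62 \right)} + \left(D - 40251\right)} = \frac{1}{\frac{2}{1 + 62} + \left(2310 - 40251\right)} = \frac{1}{\frac{2}{63} + \left(2310 - 40251\right)} = \frac{1}{2 \cdot \frac{1}{63} - 37941} = \frac{1}{\frac{2}{63} - 37941} = \frac{1}{- \frac{2390281}{63}} = - \frac{63}{2390281}$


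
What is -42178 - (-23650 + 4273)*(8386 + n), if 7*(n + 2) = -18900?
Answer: 110096690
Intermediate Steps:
n = -2702 (n = -2 + (1/7)*(-18900) = -2 - 2700 = -2702)
-42178 - (-23650 + 4273)*(8386 + n) = -42178 - (-23650 + 4273)*(8386 - 2702) = -42178 - (-19377)*5684 = -42178 - 1*(-110138868) = -42178 + 110138868 = 110096690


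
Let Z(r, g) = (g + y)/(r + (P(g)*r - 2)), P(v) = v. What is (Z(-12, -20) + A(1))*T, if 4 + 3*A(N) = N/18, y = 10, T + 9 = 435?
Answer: -588803/1017 ≈ -578.96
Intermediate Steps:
T = 426 (T = -9 + 435 = 426)
A(N) = -4/3 + N/54 (A(N) = -4/3 + (N/18)/3 = -4/3 + N/54)
Z(r, g) = (10 + g)/(-2 + r + g*r) (Z(r, g) = (g + 10)/(r + (g*r - 2)) = (10 + g)/(r + (-2 + g*r)) = (10 + g)/(-2 + r + g*r))
(Z(-12, -20) + A(1))*T = ((10 - 20)/(-2 - 12 - 20*(-12)) + (-4/3 + (1/54)*1))*426 = (-10/(-2 - 12 + 240) + (-4/3 + 1/54))*426 = (-10/226 - 71/54)*426 = ((1/226)*(-10) - 71/54)*426 = (-5/113 - 71/54)*426 = -8293/6102*426 = -588803/1017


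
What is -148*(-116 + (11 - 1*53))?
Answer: 23384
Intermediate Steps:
-148*(-116 + (11 - 1*53)) = -148*(-116 + (11 - 53)) = -148*(-116 - 42) = -148*(-158) = 23384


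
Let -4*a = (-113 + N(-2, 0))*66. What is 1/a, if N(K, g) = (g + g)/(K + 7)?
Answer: 2/3729 ≈ 0.00053634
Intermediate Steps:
N(K, g) = 2*g/(7 + K) (N(K, g) = (2*g)/(7 + K) = 2*g/(7 + K))
a = 3729/2 (a = -(-113 + 2*0/(7 - 2))*66/4 = -(-113 + 2*0/5)*66/4 = -(-113 + 2*0*(⅕))*66/4 = -(-113 + 0)*66/4 = -(-113)*66/4 = -¼*(-7458) = 3729/2 ≈ 1864.5)
1/a = 1/(3729/2) = 2/3729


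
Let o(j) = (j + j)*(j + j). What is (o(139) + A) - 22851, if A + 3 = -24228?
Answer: 30202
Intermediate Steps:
A = -24231 (A = -3 - 24228 = -24231)
o(j) = 4*j**2 (o(j) = (2*j)*(2*j) = 4*j**2)
(o(139) + A) - 22851 = (4*139**2 - 24231) - 22851 = (4*19321 - 24231) - 22851 = (77284 - 24231) - 22851 = 53053 - 22851 = 30202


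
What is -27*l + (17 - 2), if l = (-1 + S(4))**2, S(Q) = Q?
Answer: -228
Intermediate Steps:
l = 9 (l = (-1 + 4)**2 = 3**2 = 9)
-27*l + (17 - 2) = -27*9 + (17 - 2) = -243 + 15 = -228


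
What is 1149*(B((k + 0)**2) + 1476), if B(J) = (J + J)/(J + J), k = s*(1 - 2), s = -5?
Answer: 1697073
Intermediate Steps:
k = 5 (k = -5*(1 - 2) = -5*(-1) = 5)
B(J) = 1 (B(J) = (2*J)/((2*J)) = (2*J)*(1/(2*J)) = 1)
1149*(B((k + 0)**2) + 1476) = 1149*(1 + 1476) = 1149*1477 = 1697073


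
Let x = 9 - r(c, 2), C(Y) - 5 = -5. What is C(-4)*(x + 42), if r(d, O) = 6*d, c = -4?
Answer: 0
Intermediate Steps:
C(Y) = 0 (C(Y) = 5 - 5 = 0)
x = 33 (x = 9 - 6*(-4) = 9 - 1*(-24) = 9 + 24 = 33)
C(-4)*(x + 42) = 0*(33 + 42) = 0*75 = 0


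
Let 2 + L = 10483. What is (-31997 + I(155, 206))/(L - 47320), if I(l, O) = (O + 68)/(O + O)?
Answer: 6591245/7588834 ≈ 0.86855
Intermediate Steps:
L = 10481 (L = -2 + 10483 = 10481)
I(l, O) = (68 + O)/(2*O) (I(l, O) = (68 + O)/((2*O)) = (68 + O)*(1/(2*O)) = (68 + O)/(2*O))
(-31997 + I(155, 206))/(L - 47320) = (-31997 + (½)*(68 + 206)/206)/(10481 - 47320) = (-31997 + (½)*(1/206)*274)/(-36839) = (-31997 + 137/206)*(-1/36839) = -6591245/206*(-1/36839) = 6591245/7588834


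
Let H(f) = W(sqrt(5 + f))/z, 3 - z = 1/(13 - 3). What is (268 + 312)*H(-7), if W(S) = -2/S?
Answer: 200*I*sqrt(2) ≈ 282.84*I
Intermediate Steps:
z = 29/10 (z = 3 - 1/(13 - 3) = 3 - 1/10 = 29/10 ≈ 2.9000)
H(f) = -20/(29*sqrt(5 + f)) (H(f) = (-2/sqrt(5 + f))/(29/10) = -2/sqrt(5 + f)*(10/29) = -20/(29*sqrt(5 + f)))
(268 + 312)*H(-7) = (268 + 312)*(-20/(29*sqrt(5 - 7))) = 580*(-(-10)*I*sqrt(2)/29) = 580*(10*I*sqrt(2)/29) = 200*I*sqrt(2)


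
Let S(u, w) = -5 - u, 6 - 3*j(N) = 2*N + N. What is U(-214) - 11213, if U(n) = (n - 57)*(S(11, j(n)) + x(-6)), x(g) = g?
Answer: -5251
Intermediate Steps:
j(N) = 2 - N (j(N) = 2 - (2*N + N)/3 = 2 - N)
U(n) = 1254 - 22*n (U(n) = (n - 57)*((-5 - 1*11) - 6) = (-57 + n)*((-5 - 11) - 6) = (-57 + n)*(-16 - 6) = (-57 + n)*(-22) = 1254 - 22*n)
U(-214) - 11213 = (1254 - 22*(-214)) - 11213 = (1254 + 4708) - 11213 = 5962 - 11213 = -5251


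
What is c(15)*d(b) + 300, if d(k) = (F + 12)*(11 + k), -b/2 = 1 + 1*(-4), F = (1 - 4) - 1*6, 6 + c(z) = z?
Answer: 759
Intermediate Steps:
c(z) = -6 + z
F = -9 (F = -3 - 6 = -9)
b = 6 (b = -2*(1 + 1*(-4)) = -2*(1 - 4) = -2*(-3) = 6)
d(k) = 33 + 3*k (d(k) = (-9 + 12)*(11 + k) = 3*(11 + k) = 33 + 3*k)
c(15)*d(b) + 300 = (-6 + 15)*(33 + 3*6) + 300 = 9*(33 + 18) + 300 = 9*51 + 300 = 459 + 300 = 759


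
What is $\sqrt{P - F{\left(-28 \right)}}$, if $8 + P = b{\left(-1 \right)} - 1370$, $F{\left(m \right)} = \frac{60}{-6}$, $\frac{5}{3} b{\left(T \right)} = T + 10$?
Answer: $\frac{3 i \sqrt{3785}}{5} \approx 36.913 i$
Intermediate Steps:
$b{\left(T \right)} = 6 + \frac{3 T}{5}$ ($b{\left(T \right)} = \frac{3 \left(T + 10\right)}{5} = \frac{3 \left(10 + T\right)}{5} = 6 + \frac{3 T}{5}$)
$F{\left(m \right)} = -10$ ($F{\left(m \right)} = 60 \left(- \frac{1}{6}\right) = -10$)
$P = - \frac{6863}{5}$ ($P = -8 + \left(\left(6 + \frac{3}{5} \left(-1\right)\right) - 1370\right) = -8 + \left(\left(6 - \frac{3}{5}\right) - 1370\right) = -8 + \left(\frac{27}{5} - 1370\right) = -8 - \frac{6823}{5} = - \frac{6863}{5} \approx -1372.6$)
$\sqrt{P - F{\left(-28 \right)}} = \sqrt{- \frac{6863}{5} - -10} = \sqrt{- \frac{6863}{5} + 10} = \sqrt{- \frac{6813}{5}} = \frac{3 i \sqrt{3785}}{5}$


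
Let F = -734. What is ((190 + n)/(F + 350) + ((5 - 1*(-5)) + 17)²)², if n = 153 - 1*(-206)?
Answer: 8673010641/16384 ≈ 5.2936e+5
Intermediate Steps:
n = 359 (n = 153 + 206 = 359)
((190 + n)/(F + 350) + ((5 - 1*(-5)) + 17)²)² = ((190 + 359)/(-734 + 350) + ((5 - 1*(-5)) + 17)²)² = (549/(-384) + ((5 + 5) + 17)²)² = (549*(-1/384) + (10 + 17)²)² = (-183/128 + 27²)² = (-183/128 + 729)² = (93129/128)² = 8673010641/16384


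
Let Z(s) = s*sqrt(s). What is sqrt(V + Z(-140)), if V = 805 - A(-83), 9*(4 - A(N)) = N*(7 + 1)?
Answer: sqrt(6545 - 2520*I*sqrt(35))/3 ≈ 35.611 - 23.258*I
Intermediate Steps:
A(N) = 4 - 8*N/9 (A(N) = 4 - N*(7 + 1)/9 = 4 - N*8/9 = 4 - 8*N/9)
V = 6545/9 (V = 805 - (4 - 8/9*(-83)) = 805 - (4 + 664/9) = 805 - 1*700/9 = 805 - 700/9 = 6545/9 ≈ 727.22)
Z(s) = s**(3/2)
sqrt(V + Z(-140)) = sqrt(6545/9 + (-140)**(3/2)) = sqrt(6545/9 - 280*I*sqrt(35))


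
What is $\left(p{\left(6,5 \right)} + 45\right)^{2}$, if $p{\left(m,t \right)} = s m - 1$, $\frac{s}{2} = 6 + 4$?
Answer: $26896$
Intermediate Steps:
$s = 20$ ($s = 2 \left(6 + 4\right) = 2 \cdot 10 = 20$)
$p{\left(m,t \right)} = -1 + 20 m$ ($p{\left(m,t \right)} = 20 m - 1 = -1 + 20 m$)
$\left(p{\left(6,5 \right)} + 45\right)^{2} = \left(\left(-1 + 20 \cdot 6\right) + 45\right)^{2} = \left(\left(-1 + 120\right) + 45\right)^{2} = \left(119 + 45\right)^{2} = 164^{2} = 26896$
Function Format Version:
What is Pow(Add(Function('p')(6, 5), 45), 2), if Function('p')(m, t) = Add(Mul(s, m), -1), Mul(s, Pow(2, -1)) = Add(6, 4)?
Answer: 26896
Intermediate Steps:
s = 20 (s = Mul(2, Add(6, 4)) = Mul(2, 10) = 20)
Function('p')(m, t) = Add(-1, Mul(20, m)) (Function('p')(m, t) = Add(Mul(20, m), -1) = Add(-1, Mul(20, m)))
Pow(Add(Function('p')(6, 5), 45), 2) = Pow(Add(Add(-1, Mul(20, 6)), 45), 2) = Pow(Add(Add(-1, 120), 45), 2) = Pow(Add(119, 45), 2) = Pow(164, 2) = 26896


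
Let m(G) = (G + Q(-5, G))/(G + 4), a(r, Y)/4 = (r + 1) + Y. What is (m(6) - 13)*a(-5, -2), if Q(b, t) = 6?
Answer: 1416/5 ≈ 283.20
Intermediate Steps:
a(r, Y) = 4 + 4*Y + 4*r (a(r, Y) = 4*((r + 1) + Y) = 4*((1 + r) + Y) = 4*(1 + Y + r) = 4 + 4*Y + 4*r)
m(G) = (6 + G)/(4 + G) (m(G) = (G + 6)/(G + 4) = (6 + G)/(4 + G))
(m(6) - 13)*a(-5, -2) = ((6 + 6)/(4 + 6) - 13)*(4 + 4*(-2) + 4*(-5)) = (12/10 - 13)*(4 - 8 - 20) = ((⅒)*12 - 13)*(-24) = (6/5 - 13)*(-24) = -59/5*(-24) = 1416/5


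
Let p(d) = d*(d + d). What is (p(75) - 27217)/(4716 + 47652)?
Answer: -15967/52368 ≈ -0.30490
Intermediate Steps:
p(d) = 2*d² (p(d) = d*(2*d) = 2*d²)
(p(75) - 27217)/(4716 + 47652) = (2*75² - 27217)/(4716 + 47652) = (2*5625 - 27217)/52368 = (11250 - 27217)*(1/52368) = -15967*1/52368 = -15967/52368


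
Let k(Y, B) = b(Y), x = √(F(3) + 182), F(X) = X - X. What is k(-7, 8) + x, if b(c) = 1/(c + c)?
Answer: -1/14 + √182 ≈ 13.419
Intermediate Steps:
F(X) = 0
x = √182 (x = √(0 + 182) = √182 ≈ 13.491)
b(c) = 1/(2*c)
k(Y, B) = 1/(2*Y)
k(-7, 8) + x = (½)/(-7) + √182 = (½)*(-⅐) + √182 = -1/14 + √182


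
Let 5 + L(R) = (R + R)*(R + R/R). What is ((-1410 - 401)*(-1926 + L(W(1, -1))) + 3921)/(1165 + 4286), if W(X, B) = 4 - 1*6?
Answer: 3493718/5451 ≈ 640.93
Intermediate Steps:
W(X, B) = -2 (W(X, B) = 4 - 6 = -2)
L(R) = -5 + 2*R*(1 + R) (L(R) = -5 + (R + R)*(R + R/R) = -5 + (2*R)*(R + 1) = -5 + (2*R)*(1 + R) = -5 + 2*R*(1 + R))
((-1410 - 401)*(-1926 + L(W(1, -1))) + 3921)/(1165 + 4286) = ((-1410 - 401)*(-1926 + (-5 + 2*(-2) + 2*(-2)**2)) + 3921)/(1165 + 4286) = (-1811*(-1926 + (-5 - 4 + 2*4)) + 3921)/5451 = (-1811*(-1926 + (-5 - 4 + 8)) + 3921)*(1/5451) = (-1811*(-1926 - 1) + 3921)*(1/5451) = (-1811*(-1927) + 3921)*(1/5451) = (3489797 + 3921)*(1/5451) = 3493718*(1/5451) = 3493718/5451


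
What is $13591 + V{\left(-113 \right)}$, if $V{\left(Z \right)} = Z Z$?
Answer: $26360$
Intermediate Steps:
$V{\left(Z \right)} = Z^{2}$
$13591 + V{\left(-113 \right)} = 13591 + \left(-113\right)^{2} = 13591 + 12769 = 26360$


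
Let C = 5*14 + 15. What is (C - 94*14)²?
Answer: 1515361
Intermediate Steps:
C = 85 (C = 70 + 15 = 85)
(C - 94*14)² = (85 - 94*14)² = (85 - 1316)² = (-1231)² = 1515361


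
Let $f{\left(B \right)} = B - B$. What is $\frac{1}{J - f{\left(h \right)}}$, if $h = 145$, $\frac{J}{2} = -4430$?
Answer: $- \frac{1}{8860} \approx -0.00011287$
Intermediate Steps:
$J = -8860$ ($J = 2 \left(-4430\right) = -8860$)
$f{\left(B \right)} = 0$
$\frac{1}{J - f{\left(h \right)}} = \frac{1}{-8860 - 0} = \frac{1}{-8860 + 0} = \frac{1}{-8860} = - \frac{1}{8860}$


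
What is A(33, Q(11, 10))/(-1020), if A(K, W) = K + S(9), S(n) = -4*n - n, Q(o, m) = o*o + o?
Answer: 1/85 ≈ 0.011765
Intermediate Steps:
Q(o, m) = o + o² (Q(o, m) = o² + o = o + o²)
S(n) = -5*n
A(K, W) = -45 + K (A(K, W) = K - 5*9 = K - 45 = -45 + K)
A(33, Q(11, 10))/(-1020) = (-45 + 33)/(-1020) = -12*(-1/1020) = 1/85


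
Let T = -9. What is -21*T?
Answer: 189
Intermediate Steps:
-21*T = -21*(-9) = 189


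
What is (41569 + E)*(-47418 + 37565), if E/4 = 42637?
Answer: -2089988801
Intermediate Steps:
E = 170548 (E = 4*42637 = 170548)
(41569 + E)*(-47418 + 37565) = (41569 + 170548)*(-47418 + 37565) = 212117*(-9853) = -2089988801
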